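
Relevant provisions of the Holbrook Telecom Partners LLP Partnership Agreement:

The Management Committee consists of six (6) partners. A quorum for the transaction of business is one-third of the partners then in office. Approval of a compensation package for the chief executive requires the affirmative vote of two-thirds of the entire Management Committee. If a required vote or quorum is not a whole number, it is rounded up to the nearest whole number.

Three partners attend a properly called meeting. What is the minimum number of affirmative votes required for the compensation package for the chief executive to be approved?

The compensation package for the chief executive requires two-thirds of the entire Management Committee (6).
2/3 of 6 = 4.
(Only 3 can vote, so the compensation package for the chief executive cannot pass at this meeting, but the required vote is still 4.)

4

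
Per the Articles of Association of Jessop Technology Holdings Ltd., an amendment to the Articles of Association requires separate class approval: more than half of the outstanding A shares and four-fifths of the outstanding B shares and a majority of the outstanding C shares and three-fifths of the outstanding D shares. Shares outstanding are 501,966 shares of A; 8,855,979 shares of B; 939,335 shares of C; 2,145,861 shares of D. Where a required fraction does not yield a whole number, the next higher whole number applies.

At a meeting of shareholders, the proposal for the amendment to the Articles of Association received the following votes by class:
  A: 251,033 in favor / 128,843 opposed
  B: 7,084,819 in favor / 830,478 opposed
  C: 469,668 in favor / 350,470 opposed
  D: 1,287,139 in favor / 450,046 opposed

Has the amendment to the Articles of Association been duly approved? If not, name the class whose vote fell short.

Not approved — the D shares did not give the required vote.

A: a majority of 501966 is 250984; 250,984 required, 251,033 in favor — approved.
B: 4/5 of 8855979 = 7084783.20, rounded up to 7084784; 7,084,784 required, 7,084,819 in favor — approved.
C: a majority of 939335 is 469668; 469,668 required, 469,668 in favor — approved.
D: 3/5 of 2145861 = 1287516.60, rounded up to 1287517; 1,287,517 required, 1,287,139 in favor — not approved.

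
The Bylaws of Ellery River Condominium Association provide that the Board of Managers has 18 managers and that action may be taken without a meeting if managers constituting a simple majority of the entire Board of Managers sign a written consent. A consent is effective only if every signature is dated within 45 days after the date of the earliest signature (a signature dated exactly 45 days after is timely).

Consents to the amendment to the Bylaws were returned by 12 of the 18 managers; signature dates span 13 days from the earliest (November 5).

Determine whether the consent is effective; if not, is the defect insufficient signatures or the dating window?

Effective — both the signature and dating-window requirements are satisfied.

Signatures required: a simple majority of 18 — a majority of 18 is 10, so 10 needed; 12 signed. Sufficient.
Dating window: the latest signature is 13 days after the earliest; the limit is 45 days. Within the window.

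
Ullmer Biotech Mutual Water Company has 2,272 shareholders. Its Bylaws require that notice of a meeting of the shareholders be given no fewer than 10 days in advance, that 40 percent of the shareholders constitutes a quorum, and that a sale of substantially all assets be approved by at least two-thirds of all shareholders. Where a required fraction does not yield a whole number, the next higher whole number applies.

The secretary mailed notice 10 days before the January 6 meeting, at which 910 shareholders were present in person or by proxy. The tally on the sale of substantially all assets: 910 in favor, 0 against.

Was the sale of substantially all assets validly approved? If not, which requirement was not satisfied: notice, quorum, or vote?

Invalid — vote requirement not satisfied.

Notice: 10 days given; 10 required. Satisfied.
Quorum: 40% of 2,272 = 908.80, rounded up to 909; 910 present. Satisfied.
Vote: requires two-thirds of all shareholders (2,272); 2/3 of 2272 = 1514.67, rounded up to 1515, so 1,515 needed; 910 in favor. Not satisfied.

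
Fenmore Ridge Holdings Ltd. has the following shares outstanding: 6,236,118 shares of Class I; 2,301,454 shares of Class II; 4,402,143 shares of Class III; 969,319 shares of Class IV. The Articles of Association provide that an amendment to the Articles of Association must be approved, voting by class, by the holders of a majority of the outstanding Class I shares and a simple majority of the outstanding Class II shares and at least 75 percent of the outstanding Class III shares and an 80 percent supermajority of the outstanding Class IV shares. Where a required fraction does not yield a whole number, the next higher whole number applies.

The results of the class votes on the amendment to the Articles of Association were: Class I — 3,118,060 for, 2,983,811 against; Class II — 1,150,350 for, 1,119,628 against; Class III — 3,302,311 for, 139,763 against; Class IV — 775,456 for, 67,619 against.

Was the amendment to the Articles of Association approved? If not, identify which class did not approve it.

Not approved — the Class II shares did not give the required vote.

Class I: a majority of 6236118 is 3118060; 3,118,060 required, 3,118,060 in favor — approved.
Class II: a majority of 2301454 is 1150728; 1,150,728 required, 1,150,350 in favor — not approved.
Class III: 3/4 of 4402143 = 3301607.25, rounded up to 3301608; 3,301,608 required, 3,302,311 in favor — approved.
Class IV: 4/5 of 969319 = 775455.20, rounded up to 775456; 775,456 required, 775,456 in favor — approved.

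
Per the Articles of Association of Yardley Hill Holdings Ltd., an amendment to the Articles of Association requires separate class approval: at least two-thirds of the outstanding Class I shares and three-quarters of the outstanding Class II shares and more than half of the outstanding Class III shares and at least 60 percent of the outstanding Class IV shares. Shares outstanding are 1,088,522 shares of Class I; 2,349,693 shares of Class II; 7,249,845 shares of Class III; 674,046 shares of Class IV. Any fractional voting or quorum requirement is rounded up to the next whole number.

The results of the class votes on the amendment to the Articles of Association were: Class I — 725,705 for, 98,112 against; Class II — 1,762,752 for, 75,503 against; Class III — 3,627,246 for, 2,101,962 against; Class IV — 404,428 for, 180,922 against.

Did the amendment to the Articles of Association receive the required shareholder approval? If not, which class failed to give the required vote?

Approved — every class gave the required vote.

Class I: 2/3 of 1088522 = 725681.33, rounded up to 725682; 725,682 required, 725,705 in favor — approved.
Class II: 3/4 of 2349693 = 1762269.75, rounded up to 1762270; 1,762,270 required, 1,762,752 in favor — approved.
Class III: a majority of 7249845 is 3624923; 3,624,923 required, 3,627,246 in favor — approved.
Class IV: 3/5 of 674046 = 404427.60, rounded up to 404428; 404,428 required, 404,428 in favor — approved.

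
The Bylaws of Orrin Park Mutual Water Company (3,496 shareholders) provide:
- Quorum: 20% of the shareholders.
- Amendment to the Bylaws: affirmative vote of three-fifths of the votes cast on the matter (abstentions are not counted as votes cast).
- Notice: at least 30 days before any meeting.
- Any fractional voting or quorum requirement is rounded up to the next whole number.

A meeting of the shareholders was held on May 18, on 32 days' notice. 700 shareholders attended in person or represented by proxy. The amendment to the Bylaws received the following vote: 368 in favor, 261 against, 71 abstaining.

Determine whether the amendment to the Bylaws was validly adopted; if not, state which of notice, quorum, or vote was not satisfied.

Invalid — vote requirement not satisfied.

Notice: 32 days given; 30 required. Satisfied.
Quorum: 20% of 3,496 = 699.20, rounded up to 700; 700 present. Satisfied.
Vote: requires three-fifths of the votes cast (700 − 71 abstaining = 629); 3/5 of 629 = 377.40, rounded up to 378, so 378 needed; 368 in favor. Not satisfied.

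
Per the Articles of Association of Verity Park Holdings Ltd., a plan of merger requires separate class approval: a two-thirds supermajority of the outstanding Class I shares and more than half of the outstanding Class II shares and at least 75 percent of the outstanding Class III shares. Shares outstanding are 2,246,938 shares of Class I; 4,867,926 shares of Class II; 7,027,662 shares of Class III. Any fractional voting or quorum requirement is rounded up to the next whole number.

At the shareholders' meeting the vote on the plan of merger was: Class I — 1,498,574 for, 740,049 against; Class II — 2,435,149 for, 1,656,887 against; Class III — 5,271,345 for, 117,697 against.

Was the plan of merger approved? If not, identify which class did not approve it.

Class I: 2/3 of 2246938 = 1497958.67, rounded up to 1497959; 1,497,959 required, 1,498,574 in favor — approved.
Class II: a majority of 4867926 is 2433964; 2,433,964 required, 2,435,149 in favor — approved.
Class III: 3/4 of 7027662 = 5270746.50, rounded up to 5270747; 5,270,747 required, 5,271,345 in favor — approved.

Approved — every class gave the required vote.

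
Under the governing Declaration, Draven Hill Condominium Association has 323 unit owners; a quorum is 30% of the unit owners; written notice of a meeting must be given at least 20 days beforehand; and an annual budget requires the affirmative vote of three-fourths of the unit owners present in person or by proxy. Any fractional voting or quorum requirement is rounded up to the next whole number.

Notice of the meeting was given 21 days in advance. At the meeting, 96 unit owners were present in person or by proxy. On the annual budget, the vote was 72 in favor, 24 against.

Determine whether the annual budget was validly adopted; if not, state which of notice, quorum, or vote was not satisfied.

Invalid — quorum requirement not satisfied.

Notice: 21 days given; 20 required. Satisfied.
Quorum: 30% of 323 = 96.90, rounded up to 97; 96 present. Not satisfied.
Vote: requires three-fourths of those present (96); 3/4 of 96 = 72, so 72 needed; 72 in favor. Satisfied.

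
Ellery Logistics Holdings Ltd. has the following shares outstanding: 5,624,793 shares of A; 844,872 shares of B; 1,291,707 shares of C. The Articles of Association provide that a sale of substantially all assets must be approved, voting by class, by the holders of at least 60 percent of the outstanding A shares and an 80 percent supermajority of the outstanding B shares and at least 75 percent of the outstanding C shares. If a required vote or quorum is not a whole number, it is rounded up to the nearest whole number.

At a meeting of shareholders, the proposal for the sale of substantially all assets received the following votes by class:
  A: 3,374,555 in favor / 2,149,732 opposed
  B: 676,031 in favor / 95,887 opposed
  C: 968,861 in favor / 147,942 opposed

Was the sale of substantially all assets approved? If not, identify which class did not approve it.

A: 3/5 of 5624793 = 3374875.80, rounded up to 3374876; 3,374,876 required, 3,374,555 in favor — not approved.
B: 4/5 of 844872 = 675897.60, rounded up to 675898; 675,898 required, 676,031 in favor — approved.
C: 3/4 of 1291707 = 968780.25, rounded up to 968781; 968,781 required, 968,861 in favor — approved.

Not approved — the A shares did not give the required vote.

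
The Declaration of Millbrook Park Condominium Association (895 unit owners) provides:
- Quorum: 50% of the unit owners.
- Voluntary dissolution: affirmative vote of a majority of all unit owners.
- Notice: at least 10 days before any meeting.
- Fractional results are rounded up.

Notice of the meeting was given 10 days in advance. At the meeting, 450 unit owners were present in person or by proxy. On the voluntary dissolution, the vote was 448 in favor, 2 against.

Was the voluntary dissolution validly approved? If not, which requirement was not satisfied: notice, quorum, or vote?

Valid — all requirements satisfied.

Notice: 10 days given; 10 required. Satisfied.
Quorum: 50% of 895 = 447.50, rounded up to 448; 450 present. Satisfied.
Vote: requires a majority of all unit owners (895); a majority of 895 is 448, so 448 needed; 448 in favor. Satisfied.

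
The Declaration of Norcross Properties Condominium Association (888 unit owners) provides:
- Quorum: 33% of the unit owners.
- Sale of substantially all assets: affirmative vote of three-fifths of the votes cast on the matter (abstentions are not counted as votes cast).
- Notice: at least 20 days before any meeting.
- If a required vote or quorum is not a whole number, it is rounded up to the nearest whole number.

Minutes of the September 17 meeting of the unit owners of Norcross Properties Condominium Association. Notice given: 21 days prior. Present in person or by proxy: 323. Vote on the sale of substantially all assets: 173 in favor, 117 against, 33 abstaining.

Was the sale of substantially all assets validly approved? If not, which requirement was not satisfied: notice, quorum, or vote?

Invalid — vote requirement not satisfied.

Notice: 21 days given; 20 required. Satisfied.
Quorum: 33% of 888 = 293.04, rounded up to 294; 323 present. Satisfied.
Vote: requires three-fifths of the votes cast (323 − 33 abstaining = 290); 3/5 of 290 = 174, so 174 needed; 173 in favor. Not satisfied.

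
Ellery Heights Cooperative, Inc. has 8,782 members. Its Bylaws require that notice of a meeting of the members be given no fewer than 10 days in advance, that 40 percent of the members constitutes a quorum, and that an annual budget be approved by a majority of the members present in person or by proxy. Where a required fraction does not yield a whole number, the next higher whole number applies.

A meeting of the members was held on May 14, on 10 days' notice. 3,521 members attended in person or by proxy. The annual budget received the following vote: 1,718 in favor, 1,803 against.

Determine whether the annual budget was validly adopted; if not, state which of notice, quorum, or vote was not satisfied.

Notice: 10 days given; 10 required. Satisfied.
Quorum: 40% of 8,782 = 3,512.80, rounded up to 3,513; 3,521 present. Satisfied.
Vote: requires a majority of those present (3,521); a majority of 3521 is 1761, so 1,761 needed; 1,718 in favor. Not satisfied.

Invalid — vote requirement not satisfied.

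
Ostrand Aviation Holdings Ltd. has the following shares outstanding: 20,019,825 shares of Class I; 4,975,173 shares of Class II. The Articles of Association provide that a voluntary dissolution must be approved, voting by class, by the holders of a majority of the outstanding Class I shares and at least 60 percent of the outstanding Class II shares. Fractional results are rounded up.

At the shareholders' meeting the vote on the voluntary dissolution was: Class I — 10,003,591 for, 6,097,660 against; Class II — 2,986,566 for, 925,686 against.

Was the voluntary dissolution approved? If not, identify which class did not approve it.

Not approved — the Class I shares did not give the required vote.

Class I: a majority of 20019825 is 10009913; 10,009,913 required, 10,003,591 in favor — not approved.
Class II: 3/5 of 4975173 = 2985103.80, rounded up to 2985104; 2,985,104 required, 2,986,566 in favor — approved.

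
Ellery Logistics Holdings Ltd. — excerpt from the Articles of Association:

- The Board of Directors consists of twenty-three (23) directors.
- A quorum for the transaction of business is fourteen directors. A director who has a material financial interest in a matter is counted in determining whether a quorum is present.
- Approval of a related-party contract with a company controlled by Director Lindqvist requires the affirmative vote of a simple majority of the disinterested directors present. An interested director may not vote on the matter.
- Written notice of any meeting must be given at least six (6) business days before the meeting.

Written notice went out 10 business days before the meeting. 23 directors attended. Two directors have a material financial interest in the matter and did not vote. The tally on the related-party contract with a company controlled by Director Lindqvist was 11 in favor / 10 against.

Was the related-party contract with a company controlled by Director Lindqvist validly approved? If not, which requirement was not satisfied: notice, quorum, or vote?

Valid — all requirements satisfied.

Notice: 10 business days given; 6 required (10 ≥ 6). Satisfied.
Quorum: 23 present (interested directors count toward quorum); quorum is 14. Satisfied.
Vote: the related-party contract with a company controlled by Director Lindqvist requires a majority of the disinterested directors present (23 − 2 = 21). A majority of 21 is 11, so 11 affirmative votes are needed; 11 voted in favor. Satisfied.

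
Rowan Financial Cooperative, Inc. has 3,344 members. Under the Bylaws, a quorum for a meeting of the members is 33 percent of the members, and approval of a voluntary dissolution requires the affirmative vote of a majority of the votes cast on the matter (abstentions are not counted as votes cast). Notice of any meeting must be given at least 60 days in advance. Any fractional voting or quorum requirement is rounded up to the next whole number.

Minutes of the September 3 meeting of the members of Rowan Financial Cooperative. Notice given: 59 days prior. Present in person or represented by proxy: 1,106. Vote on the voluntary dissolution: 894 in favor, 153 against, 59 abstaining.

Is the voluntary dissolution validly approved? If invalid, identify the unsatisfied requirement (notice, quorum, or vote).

Invalid — notice requirement not satisfied.

Notice: 59 days given; 60 required. Not satisfied.
Quorum: 33% of 3,344 = 1,103.52, rounded up to 1,104; 1,106 present. Satisfied.
Vote: requires a majority of the votes cast (1,106 − 59 abstaining = 1,047); a majority of 1047 is 524, so 524 needed; 894 in favor. Satisfied.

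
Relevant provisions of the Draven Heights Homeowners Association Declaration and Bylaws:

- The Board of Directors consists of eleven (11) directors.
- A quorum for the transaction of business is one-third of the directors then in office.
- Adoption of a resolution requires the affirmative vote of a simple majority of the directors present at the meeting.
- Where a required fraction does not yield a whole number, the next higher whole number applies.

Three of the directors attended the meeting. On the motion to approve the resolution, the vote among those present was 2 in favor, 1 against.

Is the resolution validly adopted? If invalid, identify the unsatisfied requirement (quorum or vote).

Invalid — quorum requirement not satisfied.

Quorum: 3 present; quorum is 4. Not satisfied.
Vote: the resolution requires a majority of the directors present (3). A majority of 3 is 2, so 2 affirmative votes are needed; 2 voted in favor. Satisfied. (Moot — without a quorum no business can be validly transacted.)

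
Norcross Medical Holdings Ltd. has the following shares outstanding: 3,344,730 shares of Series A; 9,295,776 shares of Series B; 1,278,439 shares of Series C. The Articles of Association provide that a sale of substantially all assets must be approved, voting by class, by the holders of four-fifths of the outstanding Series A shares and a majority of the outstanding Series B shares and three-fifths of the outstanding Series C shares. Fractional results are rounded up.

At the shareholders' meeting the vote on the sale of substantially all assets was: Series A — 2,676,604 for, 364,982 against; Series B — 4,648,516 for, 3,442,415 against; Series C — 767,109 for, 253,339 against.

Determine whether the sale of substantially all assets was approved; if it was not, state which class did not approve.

Series A: 4/5 of 3344730 = 2675784; 2,675,784 required, 2,676,604 in favor — approved.
Series B: a majority of 9295776 is 4647889; 4,647,889 required, 4,648,516 in favor — approved.
Series C: 3/5 of 1278439 = 767063.40, rounded up to 767064; 767,064 required, 767,109 in favor — approved.

Approved — every class gave the required vote.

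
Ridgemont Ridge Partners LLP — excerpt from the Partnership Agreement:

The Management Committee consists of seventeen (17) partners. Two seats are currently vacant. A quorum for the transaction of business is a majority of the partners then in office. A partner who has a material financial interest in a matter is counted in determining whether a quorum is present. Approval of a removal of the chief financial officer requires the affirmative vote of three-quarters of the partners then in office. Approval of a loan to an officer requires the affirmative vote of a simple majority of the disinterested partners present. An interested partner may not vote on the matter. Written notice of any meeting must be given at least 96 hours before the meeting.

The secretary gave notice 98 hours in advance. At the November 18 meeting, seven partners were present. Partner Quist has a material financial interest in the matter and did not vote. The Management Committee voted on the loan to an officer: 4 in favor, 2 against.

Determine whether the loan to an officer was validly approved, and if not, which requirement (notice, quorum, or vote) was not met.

Notice: 98 hours given; 96 required (98 ≥ 96). Satisfied.
Quorum: 7 present (interested partners count toward quorum); quorum is 8. Not satisfied.
Vote: the loan to an officer requires a majority of the disinterested partners present (7 − 1 = 6). A majority of 6 is 4, so 4 affirmative votes are needed; 4 voted in favor. Satisfied. (Moot — without a quorum no business can be validly transacted.)

Invalid — quorum requirement not satisfied.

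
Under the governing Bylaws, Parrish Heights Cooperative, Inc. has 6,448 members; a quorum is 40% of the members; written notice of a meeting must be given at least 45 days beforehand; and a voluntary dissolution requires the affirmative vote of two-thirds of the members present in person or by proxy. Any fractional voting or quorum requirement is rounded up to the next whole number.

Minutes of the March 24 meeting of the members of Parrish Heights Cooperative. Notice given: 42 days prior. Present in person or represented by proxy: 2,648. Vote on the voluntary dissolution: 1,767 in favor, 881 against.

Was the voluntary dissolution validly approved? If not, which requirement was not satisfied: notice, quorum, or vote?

Invalid — notice requirement not satisfied.

Notice: 42 days given; 45 required. Not satisfied.
Quorum: 40% of 6,448 = 2,579.20, rounded up to 2,580; 2,648 present. Satisfied.
Vote: requires two-thirds of those present (2,648); 2/3 of 2648 = 1765.33, rounded up to 1766, so 1,766 needed; 1,767 in favor. Satisfied.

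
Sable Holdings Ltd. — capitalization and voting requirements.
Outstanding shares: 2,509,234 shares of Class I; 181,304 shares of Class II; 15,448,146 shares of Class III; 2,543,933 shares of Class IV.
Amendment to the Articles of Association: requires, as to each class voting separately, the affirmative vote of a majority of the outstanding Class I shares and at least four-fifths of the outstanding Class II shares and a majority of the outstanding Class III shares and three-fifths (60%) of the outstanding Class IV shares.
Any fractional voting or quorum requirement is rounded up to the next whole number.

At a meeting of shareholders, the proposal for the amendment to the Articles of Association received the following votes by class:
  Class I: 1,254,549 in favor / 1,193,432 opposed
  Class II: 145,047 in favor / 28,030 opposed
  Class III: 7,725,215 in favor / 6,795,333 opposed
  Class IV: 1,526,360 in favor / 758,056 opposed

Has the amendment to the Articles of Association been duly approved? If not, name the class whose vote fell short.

Class I: a majority of 2509234 is 1254618; 1,254,618 required, 1,254,549 in favor — not approved.
Class II: 4/5 of 181304 = 145043.20, rounded up to 145044; 145,044 required, 145,047 in favor — approved.
Class III: a majority of 15448146 is 7724074; 7,724,074 required, 7,725,215 in favor — approved.
Class IV: 3/5 of 2543933 = 1526359.80, rounded up to 1526360; 1,526,360 required, 1,526,360 in favor — approved.

Not approved — the Class I shares did not give the required vote.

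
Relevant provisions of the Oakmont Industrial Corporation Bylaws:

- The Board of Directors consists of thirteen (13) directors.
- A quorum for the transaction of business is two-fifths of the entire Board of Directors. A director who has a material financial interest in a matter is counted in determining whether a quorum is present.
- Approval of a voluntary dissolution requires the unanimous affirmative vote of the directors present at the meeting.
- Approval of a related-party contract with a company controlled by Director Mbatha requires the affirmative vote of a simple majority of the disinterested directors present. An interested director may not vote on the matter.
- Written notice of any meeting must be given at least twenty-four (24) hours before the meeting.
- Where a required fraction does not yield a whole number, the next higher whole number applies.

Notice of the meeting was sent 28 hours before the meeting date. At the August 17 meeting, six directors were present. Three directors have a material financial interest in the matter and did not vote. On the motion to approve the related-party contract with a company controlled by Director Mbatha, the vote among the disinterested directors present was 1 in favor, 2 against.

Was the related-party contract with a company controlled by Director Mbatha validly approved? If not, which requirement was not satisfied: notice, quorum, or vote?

Invalid — vote requirement not satisfied.

Notice: 28 hours given; 24 required (28 ≥ 24). Satisfied.
Quorum: 6 present (interested directors count toward quorum); quorum is 6. Satisfied.
Vote: the related-party contract with a company controlled by Director Mbatha requires a majority of the disinterested directors present (6 − 3 = 3). A majority of 3 is 2, so 2 affirmative votes are needed; 1 voted in favor. Not satisfied.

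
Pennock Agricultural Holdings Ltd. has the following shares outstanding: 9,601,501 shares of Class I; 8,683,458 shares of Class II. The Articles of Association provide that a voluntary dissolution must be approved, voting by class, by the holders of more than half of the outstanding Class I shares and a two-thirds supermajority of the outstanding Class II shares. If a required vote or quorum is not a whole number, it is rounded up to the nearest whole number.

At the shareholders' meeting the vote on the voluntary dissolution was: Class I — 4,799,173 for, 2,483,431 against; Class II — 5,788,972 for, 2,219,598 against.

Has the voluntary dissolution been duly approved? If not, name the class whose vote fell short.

Not approved — the Class I shares did not give the required vote.

Class I: a majority of 9601501 is 4800751; 4,800,751 required, 4,799,173 in favor — not approved.
Class II: 2/3 of 8683458 = 5788972; 5,788,972 required, 5,788,972 in favor — approved.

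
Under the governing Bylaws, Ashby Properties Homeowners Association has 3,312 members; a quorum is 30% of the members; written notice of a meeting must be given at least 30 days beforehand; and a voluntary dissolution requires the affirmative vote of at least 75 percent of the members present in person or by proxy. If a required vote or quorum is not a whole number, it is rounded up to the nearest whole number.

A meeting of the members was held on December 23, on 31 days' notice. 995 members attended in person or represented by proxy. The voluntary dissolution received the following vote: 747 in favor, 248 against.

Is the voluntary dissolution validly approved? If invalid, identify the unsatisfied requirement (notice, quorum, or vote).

Valid — all requirements satisfied.

Notice: 31 days given; 30 required. Satisfied.
Quorum: 30% of 3,312 = 993.60, rounded up to 994; 995 present. Satisfied.
Vote: requires three-fourths of those present (995); 3/4 of 995 = 746.25, rounded up to 747, so 747 needed; 747 in favor. Satisfied.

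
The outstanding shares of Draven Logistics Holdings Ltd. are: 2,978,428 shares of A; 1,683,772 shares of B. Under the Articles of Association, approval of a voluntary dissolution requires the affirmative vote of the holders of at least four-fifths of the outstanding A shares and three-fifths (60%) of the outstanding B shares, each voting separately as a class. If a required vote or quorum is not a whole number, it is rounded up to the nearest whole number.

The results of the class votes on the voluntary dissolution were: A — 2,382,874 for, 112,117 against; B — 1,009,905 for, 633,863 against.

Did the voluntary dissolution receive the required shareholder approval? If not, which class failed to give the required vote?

Not approved — the B shares did not give the required vote.

A: 4/5 of 2978428 = 2382742.40, rounded up to 2382743; 2,382,743 required, 2,382,874 in favor — approved.
B: 3/5 of 1683772 = 1010263.20, rounded up to 1010264; 1,010,264 required, 1,009,905 in favor — not approved.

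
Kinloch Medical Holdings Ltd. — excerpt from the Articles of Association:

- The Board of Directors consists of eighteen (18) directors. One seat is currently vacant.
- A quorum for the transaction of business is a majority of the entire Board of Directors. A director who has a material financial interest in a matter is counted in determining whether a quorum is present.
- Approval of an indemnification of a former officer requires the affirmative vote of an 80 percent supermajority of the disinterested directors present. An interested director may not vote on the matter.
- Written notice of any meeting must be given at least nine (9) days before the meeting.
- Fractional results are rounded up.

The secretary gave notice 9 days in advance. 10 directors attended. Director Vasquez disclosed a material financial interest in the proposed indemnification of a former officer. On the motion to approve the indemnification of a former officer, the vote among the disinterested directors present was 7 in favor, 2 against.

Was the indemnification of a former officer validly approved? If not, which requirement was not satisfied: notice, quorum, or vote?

Invalid — vote requirement not satisfied.

Notice: 9 days given; 9 required (9 ≥ 9). Satisfied.
Quorum: 10 present (interested directors count toward quorum); quorum is 10. Satisfied.
Vote: the indemnification of a former officer requires four-fifths of the disinterested directors present (10 − 1 = 9). 4/5 of 9 = 7.20, rounded up to 8, so 8 affirmative votes are needed; 7 voted in favor. Not satisfied.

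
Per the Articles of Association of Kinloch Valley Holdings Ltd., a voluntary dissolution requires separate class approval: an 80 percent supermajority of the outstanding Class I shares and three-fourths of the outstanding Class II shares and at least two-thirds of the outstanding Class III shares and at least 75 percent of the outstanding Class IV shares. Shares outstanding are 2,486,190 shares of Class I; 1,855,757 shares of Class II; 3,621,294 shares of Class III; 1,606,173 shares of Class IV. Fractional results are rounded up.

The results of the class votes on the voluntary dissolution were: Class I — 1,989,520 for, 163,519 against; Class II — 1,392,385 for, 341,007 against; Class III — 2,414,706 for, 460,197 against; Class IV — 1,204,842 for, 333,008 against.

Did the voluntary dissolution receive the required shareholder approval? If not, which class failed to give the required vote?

Class I: 4/5 of 2486190 = 1988952; 1,988,952 required, 1,989,520 in favor — approved.
Class II: 3/4 of 1855757 = 1391817.75, rounded up to 1391818; 1,391,818 required, 1,392,385 in favor — approved.
Class III: 2/3 of 3621294 = 2414196; 2,414,196 required, 2,414,706 in favor — approved.
Class IV: 3/4 of 1606173 = 1204629.75, rounded up to 1204630; 1,204,630 required, 1,204,842 in favor — approved.

Approved — every class gave the required vote.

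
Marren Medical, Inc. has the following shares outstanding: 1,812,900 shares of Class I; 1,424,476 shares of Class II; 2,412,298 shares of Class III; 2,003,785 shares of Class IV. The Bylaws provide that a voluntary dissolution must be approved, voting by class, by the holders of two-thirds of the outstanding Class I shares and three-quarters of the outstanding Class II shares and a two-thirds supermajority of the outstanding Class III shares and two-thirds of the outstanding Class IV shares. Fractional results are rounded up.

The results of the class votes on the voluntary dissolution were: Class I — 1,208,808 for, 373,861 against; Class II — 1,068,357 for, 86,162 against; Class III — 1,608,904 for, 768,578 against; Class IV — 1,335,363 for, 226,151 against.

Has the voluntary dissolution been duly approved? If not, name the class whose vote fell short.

Not approved — the Class IV shares did not give the required vote.

Class I: 2/3 of 1812900 = 1208600; 1,208,600 required, 1,208,808 in favor — approved.
Class II: 3/4 of 1424476 = 1068357; 1,068,357 required, 1,068,357 in favor — approved.
Class III: 2/3 of 2412298 = 1608198.67, rounded up to 1608199; 1,608,199 required, 1,608,904 in favor — approved.
Class IV: 2/3 of 2003785 = 1335856.67, rounded up to 1335857; 1,335,857 required, 1,335,363 in favor — not approved.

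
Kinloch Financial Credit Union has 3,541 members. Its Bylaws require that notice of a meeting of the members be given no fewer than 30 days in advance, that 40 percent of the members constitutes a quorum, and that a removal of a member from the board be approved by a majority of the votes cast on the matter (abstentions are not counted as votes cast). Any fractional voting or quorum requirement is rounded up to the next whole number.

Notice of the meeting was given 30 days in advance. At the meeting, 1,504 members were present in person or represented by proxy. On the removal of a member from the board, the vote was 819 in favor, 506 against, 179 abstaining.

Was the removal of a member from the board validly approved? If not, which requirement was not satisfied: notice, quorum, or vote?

Notice: 30 days given; 30 required. Satisfied.
Quorum: 40% of 3,541 = 1,416.40, rounded up to 1,417; 1,504 present. Satisfied.
Vote: requires a majority of the votes cast (1,504 − 179 abstaining = 1,325); a majority of 1325 is 663, so 663 needed; 819 in favor. Satisfied.

Valid — all requirements satisfied.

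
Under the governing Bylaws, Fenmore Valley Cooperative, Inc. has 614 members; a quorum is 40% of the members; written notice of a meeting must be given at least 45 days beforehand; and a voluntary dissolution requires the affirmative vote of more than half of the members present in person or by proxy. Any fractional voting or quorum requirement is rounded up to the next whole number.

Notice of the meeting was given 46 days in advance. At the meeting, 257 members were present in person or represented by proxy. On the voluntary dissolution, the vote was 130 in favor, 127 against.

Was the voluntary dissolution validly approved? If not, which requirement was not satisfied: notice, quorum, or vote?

Valid — all requirements satisfied.

Notice: 46 days given; 45 required. Satisfied.
Quorum: 40% of 614 = 245.60, rounded up to 246; 257 present. Satisfied.
Vote: requires a majority of those present (257); a majority of 257 is 129, so 129 needed; 130 in favor. Satisfied.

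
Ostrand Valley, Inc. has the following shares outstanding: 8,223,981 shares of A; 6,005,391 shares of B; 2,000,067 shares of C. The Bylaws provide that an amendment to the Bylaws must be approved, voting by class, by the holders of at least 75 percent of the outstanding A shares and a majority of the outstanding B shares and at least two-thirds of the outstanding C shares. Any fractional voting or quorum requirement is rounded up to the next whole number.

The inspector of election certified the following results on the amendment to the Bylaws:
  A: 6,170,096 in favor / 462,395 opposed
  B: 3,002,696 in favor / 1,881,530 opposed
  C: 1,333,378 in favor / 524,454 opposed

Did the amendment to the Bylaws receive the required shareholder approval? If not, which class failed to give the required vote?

A: 3/4 of 8223981 = 6167985.75, rounded up to 6167986; 6,167,986 required, 6,170,096 in favor — approved.
B: a majority of 6005391 is 3002696; 3,002,696 required, 3,002,696 in favor — approved.
C: 2/3 of 2000067 = 1333378; 1,333,378 required, 1,333,378 in favor — approved.

Approved — every class gave the required vote.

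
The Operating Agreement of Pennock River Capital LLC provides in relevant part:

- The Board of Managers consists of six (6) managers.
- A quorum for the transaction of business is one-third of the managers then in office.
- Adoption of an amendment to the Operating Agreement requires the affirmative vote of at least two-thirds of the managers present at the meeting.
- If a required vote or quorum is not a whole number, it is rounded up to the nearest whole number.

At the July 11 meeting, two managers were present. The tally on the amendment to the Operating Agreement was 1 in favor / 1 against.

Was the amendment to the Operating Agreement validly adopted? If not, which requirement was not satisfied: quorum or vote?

Invalid — vote requirement not satisfied.

Quorum: 2 present; quorum is 2. Satisfied.
Vote: the amendment to the Operating Agreement requires two-thirds of the managers present (2). 2/3 of 2 = 1.33, rounded up to 2, so 2 affirmative votes are needed; 1 voted in favor. Not satisfied.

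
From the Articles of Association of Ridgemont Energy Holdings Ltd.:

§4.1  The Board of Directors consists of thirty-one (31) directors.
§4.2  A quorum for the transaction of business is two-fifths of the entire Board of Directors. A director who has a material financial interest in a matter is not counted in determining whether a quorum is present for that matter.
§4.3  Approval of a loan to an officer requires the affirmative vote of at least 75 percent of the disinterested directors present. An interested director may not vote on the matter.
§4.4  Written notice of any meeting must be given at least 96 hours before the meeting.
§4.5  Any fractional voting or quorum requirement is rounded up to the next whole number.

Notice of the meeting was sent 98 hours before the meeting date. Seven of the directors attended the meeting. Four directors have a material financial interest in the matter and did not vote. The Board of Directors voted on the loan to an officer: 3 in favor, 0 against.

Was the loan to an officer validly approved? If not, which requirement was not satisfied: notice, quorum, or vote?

Invalid — quorum requirement not satisfied.

Notice: 98 hours given; 96 required (98 ≥ 96). Satisfied.
Quorum: 7 present, but the 4 interested directors do not count, leaving 3. Quorum is 13. Not satisfied.
Vote: the loan to an officer requires three-fourths of the disinterested directors present (7 − 4 = 3). 3/4 of 3 = 2.25, rounded up to 3, so 3 affirmative votes are needed; 3 voted in favor. Satisfied. (Moot — without a quorum no business can be validly transacted.)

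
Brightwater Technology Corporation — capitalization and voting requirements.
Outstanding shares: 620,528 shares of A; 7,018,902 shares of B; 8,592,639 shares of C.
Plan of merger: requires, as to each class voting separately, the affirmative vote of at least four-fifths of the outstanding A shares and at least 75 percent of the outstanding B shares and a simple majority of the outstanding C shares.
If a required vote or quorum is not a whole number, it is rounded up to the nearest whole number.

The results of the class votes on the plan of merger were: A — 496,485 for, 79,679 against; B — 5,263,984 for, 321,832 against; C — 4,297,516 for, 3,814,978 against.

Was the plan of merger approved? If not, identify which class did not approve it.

Not approved — the B shares did not give the required vote.

A: 4/5 of 620528 = 496422.40, rounded up to 496423; 496,423 required, 496,485 in favor — approved.
B: 3/4 of 7018902 = 5264176.50, rounded up to 5264177; 5,264,177 required, 5,263,984 in favor — not approved.
C: a majority of 8592639 is 4296320; 4,296,320 required, 4,297,516 in favor — approved.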